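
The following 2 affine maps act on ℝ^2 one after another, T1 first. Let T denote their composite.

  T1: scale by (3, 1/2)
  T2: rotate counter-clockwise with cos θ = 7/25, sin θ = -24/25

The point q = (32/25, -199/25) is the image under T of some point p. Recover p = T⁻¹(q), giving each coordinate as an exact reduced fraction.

p = (8/3, -2)

T1 = [3 0 0; 0 1/2 0; 0 0 1]
T2·T1 = [21/25 12/25 0; -72/25 7/50 0; 0 0 1]
det M = 3/2; M⁻¹ = [7/75 -8/25 0; 48/25 14/25 0; 0 0 1]
M⁻¹ · (32/25, -199/25)ᵀ = (8/3, -2)ᵀ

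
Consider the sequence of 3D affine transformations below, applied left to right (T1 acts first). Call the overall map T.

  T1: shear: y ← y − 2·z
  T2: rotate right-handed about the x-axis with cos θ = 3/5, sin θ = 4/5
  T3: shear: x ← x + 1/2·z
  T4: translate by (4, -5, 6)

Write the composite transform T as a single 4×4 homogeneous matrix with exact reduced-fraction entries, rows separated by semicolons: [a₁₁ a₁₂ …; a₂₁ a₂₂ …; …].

T1 = [1 0 0 0; 0 1 -2 0; 0 0 1 0; 0 0 0 1]
T2·T1 = [1 0 0 0; 0 3/5 -2 0; 0 4/5 -1 0; 0 0 0 1]
T3·…·T1 = [1 2/5 -1/2 0; 0 3/5 -2 0; 0 4/5 -1 0; 0 0 0 1]
T4·…·T1 = [1 2/5 -1/2 4; 0 3/5 -2 -5; 0 4/5 -1 6; 0 0 0 1]

T = [1 2/5 -1/2 4; 0 3/5 -2 -5; 0 4/5 -1 6; 0 0 0 1]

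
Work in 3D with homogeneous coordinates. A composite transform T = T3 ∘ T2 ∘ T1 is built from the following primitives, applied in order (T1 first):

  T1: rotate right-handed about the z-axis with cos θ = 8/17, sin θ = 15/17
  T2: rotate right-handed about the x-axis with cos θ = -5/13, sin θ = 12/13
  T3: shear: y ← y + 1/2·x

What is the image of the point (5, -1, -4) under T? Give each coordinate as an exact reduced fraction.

T(p) = (55/17, 129/34, 88/17)

T1 rotate right-handed about the z-axis with cos θ = 8/17, sin θ = 15/17: (5, -1, -4) → (55/17, 67/17, -4)
T2 rotate right-handed about the x-axis with cos θ = -5/13, sin θ = 12/13: (55/17, 67/17, -4) → (55/17, 37/17, 88/17)
T3 shear: y ← y + 1/2·x: (55/17, 37/17, 88/17) → (55/17, 129/34, 88/17)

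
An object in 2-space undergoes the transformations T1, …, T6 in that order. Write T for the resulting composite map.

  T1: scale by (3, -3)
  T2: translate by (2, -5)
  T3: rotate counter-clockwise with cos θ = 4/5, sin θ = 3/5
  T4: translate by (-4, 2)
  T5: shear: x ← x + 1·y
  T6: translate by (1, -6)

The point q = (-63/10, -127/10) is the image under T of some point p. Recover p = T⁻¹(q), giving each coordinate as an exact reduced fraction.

p = (-3/2, 4/3)

T1 = [3 0 0; 0 -3 0; 0 0 1]
T2·T1 = [3 0 2; 0 -3 -5; 0 0 1]
T3·…·T1 = [12/5 9/5 23/5; 9/5 -12/5 -14/5; 0 0 1]
T4·…·T1 = [12/5 9/5 3/5; 9/5 -12/5 -4/5; 0 0 1]
T5·…·T1 = [21/5 -3/5 -1/5; 9/5 -12/5 -4/5; 0 0 1]
T6·…·T1 = [21/5 -3/5 4/5; 9/5 -12/5 -34/5; 0 0 1]
det M = -9; M⁻¹ = [4/15 -1/15 -2/3; 1/5 -7/15 -10/3; 0 0 1]
M⁻¹ · (-63/10, -127/10)ᵀ = (-3/2, 4/3)ᵀ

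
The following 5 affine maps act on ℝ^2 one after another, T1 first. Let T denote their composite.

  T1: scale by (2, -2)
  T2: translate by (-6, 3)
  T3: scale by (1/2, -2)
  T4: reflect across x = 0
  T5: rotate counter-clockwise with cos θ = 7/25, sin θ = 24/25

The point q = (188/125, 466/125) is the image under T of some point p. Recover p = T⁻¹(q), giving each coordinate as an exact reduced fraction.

p = (-1, 7/5)

T1 = [2 0 0; 0 -2 0; 0 0 1]
T2·T1 = [2 0 -6; 0 -2 3; 0 0 1]
T3·…·T1 = [1 0 -3; 0 4 -6; 0 0 1]
T4·…·T1 = [-1 0 3; 0 4 -6; 0 0 1]
T5·…·T1 = [-7/25 -96/25 33/5; -24/25 28/25 6/5; 0 0 1]
det M = -4; M⁻¹ = [-7/25 -24/25 3; -6/25 7/100 3/2; 0 0 1]
M⁻¹ · (188/125, 466/125)ᵀ = (-1, 7/5)ᵀ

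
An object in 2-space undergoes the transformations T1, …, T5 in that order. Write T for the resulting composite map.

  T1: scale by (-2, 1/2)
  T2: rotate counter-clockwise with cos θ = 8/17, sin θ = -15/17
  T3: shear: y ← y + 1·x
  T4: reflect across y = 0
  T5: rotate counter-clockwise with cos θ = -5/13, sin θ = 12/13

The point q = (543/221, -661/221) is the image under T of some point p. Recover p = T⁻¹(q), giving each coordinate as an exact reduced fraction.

T1 = [-2 0 0; 0 1/2 0; 0 0 1]
T2·T1 = [-16/17 15/34 0; 30/17 4/17 0; 0 0 1]
T3·…·T1 = [-16/17 15/34 0; 14/17 23/34 0; 0 0 1]
T4·…·T1 = [-16/17 15/34 0; -14/17 -23/34 0; 0 0 1]
T5·…·T1 = [248/221 201/442 0; -122/221 295/442 0; 0 0 1]
det M = 1; M⁻¹ = [295/442 -201/442 0; 122/221 248/221 0; 0 0 1]
M⁻¹ · (543/221, -661/221)ᵀ = (3, -2)ᵀ

p = (3, -2)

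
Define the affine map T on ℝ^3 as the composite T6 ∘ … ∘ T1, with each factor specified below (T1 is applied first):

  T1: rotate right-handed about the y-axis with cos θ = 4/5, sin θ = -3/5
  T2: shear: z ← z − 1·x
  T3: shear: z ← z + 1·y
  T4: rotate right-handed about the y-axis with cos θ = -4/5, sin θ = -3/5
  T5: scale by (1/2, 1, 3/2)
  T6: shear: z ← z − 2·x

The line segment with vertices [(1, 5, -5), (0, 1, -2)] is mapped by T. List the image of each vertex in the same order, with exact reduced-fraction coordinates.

image vertices: (-43/50, 5, 389/50), (3/50, 1, 78/25)

T1 rotate right-handed about the y-axis with cos θ = 4/5, sin θ = -3/5: (1, 5, -5) → (19/5, 5, -17/5); (0, 1, -2) → (6/5, 1, -8/5)
T2 shear: z ← z − 1·x: (19/5, 5, -17/5) → (19/5, 5, -36/5); (6/5, 1, -8/5) → (6/5, 1, -14/5)
T3 shear: z ← z + 1·y: (19/5, 5, -36/5) → (19/5, 5, -11/5); (6/5, 1, -14/5) → (6/5, 1, -9/5)
T4 rotate right-handed about the y-axis with cos θ = -4/5, sin θ = -3/5: (19/5, 5, -11/5) → (-43/25, 5, 101/25); (6/5, 1, -9/5) → (3/25, 1, 54/25)
T5 scale by (1/2, 1, 3/2): (-43/25, 5, 101/25) → (-43/50, 5, 303/50); (3/25, 1, 54/25) → (3/50, 1, 81/25)
T6 shear: z ← z − 2·x: (-43/50, 5, 303/50) → (-43/50, 5, 389/50); (3/50, 1, 81/25) → (3/50, 1, 78/25)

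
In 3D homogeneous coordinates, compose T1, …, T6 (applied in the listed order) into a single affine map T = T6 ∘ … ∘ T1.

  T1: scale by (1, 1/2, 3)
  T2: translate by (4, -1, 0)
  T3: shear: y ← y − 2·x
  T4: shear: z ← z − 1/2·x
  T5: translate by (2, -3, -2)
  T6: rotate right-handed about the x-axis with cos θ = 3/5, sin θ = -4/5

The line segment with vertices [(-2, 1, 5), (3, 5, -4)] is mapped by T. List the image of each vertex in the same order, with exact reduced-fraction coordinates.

image vertices: (4, 51/10, 66/5), (9, -233/10, 19/10)

T1 scale by (1, 1/2, 3): (-2, 1, 5) → (-2, 1/2, 15); (3, 5, -4) → (3, 5/2, -12)
T2 translate by (4, -1, 0): (-2, 1/2, 15) → (2, -1/2, 15); (3, 5/2, -12) → (7, 3/2, -12)
T3 shear: y ← y − 2·x: (2, -1/2, 15) → (2, -9/2, 15); (7, 3/2, -12) → (7, -25/2, -12)
T4 shear: z ← z − 1/2·x: (2, -9/2, 15) → (2, -9/2, 14); (7, -25/2, -12) → (7, -25/2, -31/2)
T5 translate by (2, -3, -2): (2, -9/2, 14) → (4, -15/2, 12); (7, -25/2, -31/2) → (9, -31/2, -35/2)
T6 rotate right-handed about the x-axis with cos θ = 3/5, sin θ = -4/5: (4, -15/2, 12) → (4, 51/10, 66/5); (9, -31/2, -35/2) → (9, -233/10, 19/10)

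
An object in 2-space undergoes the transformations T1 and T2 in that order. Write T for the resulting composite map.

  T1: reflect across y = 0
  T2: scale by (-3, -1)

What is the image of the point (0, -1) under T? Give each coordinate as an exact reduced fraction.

T(p) = (0, -1)

T1 reflect across y = 0: (0, -1) → (0, 1)
T2 scale by (-3, -1): (0, 1) → (0, -1)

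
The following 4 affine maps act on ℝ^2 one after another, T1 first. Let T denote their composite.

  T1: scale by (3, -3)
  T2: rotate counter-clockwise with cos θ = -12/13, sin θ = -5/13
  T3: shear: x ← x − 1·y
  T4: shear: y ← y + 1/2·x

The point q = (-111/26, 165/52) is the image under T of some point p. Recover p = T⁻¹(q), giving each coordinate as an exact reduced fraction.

p = (-1, 3/2)

T1 = [3 0 0; 0 -3 0; 0 0 1]
T2·T1 = [-36/13 -15/13 0; -15/13 36/13 0; 0 0 1]
T3·…·T1 = [-21/13 -51/13 0; -15/13 36/13 0; 0 0 1]
T4·…·T1 = [-21/13 -51/13 0; -51/26 21/26 0; 0 0 1]
det M = -9; M⁻¹ = [-7/78 -17/39 0; -17/78 7/39 0; 0 0 1]
M⁻¹ · (-111/26, 165/52)ᵀ = (-1, 3/2)ᵀ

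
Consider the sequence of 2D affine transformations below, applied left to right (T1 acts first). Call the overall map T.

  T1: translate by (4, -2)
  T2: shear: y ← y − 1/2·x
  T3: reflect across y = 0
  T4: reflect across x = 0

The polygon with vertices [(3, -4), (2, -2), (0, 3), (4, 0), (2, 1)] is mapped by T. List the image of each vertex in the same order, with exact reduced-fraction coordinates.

T1 translate by (4, -2): (3, -4) → (7, -6); (2, -2) → (6, -4); (0, 3) → (4, 1); (4, 0) → (8, -2); (2, 1) → (6, -1)
T2 shear: y ← y − 1/2·x: (7, -6) → (7, -19/2); (6, -4) → (6, -7); (4, 1) → (4, -1); (8, -2) → (8, -6); (6, -1) → (6, -4)
T3 reflect across y = 0: (7, -19/2) → (7, 19/2); (6, -7) → (6, 7); (4, -1) → (4, 1); (8, -6) → (8, 6); (6, -4) → (6, 4)
T4 reflect across x = 0: (7, 19/2) → (-7, 19/2); (6, 7) → (-6, 7); (4, 1) → (-4, 1); (8, 6) → (-8, 6); (6, 4) → (-6, 4)

image vertices: (-7, 19/2), (-6, 7), (-4, 1), (-8, 6), (-6, 4)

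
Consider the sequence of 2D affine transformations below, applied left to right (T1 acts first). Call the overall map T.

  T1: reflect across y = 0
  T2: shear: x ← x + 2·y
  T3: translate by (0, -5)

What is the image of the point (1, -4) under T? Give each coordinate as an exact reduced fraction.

T(p) = (9, -1)

T1 reflect across y = 0: (1, -4) → (1, 4)
T2 shear: x ← x + 2·y: (1, 4) → (9, 4)
T3 translate by (0, -5): (9, 4) → (9, -1)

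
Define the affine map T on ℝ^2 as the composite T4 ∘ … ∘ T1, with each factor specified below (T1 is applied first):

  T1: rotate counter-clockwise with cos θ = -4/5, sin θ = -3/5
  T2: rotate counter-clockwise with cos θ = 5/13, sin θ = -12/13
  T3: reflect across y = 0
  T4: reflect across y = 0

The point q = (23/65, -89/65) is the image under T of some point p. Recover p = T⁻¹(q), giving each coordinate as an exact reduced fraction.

p = (-1, 1)

T1 = [-4/5 3/5 0; -3/5 -4/5 0; 0 0 1]
T2·T1 = [-56/65 -33/65 0; 33/65 -56/65 0; 0 0 1]
T3·…·T1 = [-56/65 -33/65 0; -33/65 56/65 0; 0 0 1]
T4·…·T1 = [-56/65 -33/65 0; 33/65 -56/65 0; 0 0 1]
det M = 1; M⁻¹ = [-56/65 33/65 0; -33/65 -56/65 0; 0 0 1]
M⁻¹ · (23/65, -89/65)ᵀ = (-1, 1)ᵀ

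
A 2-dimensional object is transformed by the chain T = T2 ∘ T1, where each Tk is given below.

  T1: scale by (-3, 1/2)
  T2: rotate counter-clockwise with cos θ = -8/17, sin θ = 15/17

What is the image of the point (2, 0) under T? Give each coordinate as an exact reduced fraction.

T1 scale by (-3, 1/2): (2, 0) → (-6, 0)
T2 rotate counter-clockwise with cos θ = -8/17, sin θ = 15/17: (-6, 0) → (48/17, -90/17)

T(p) = (48/17, -90/17)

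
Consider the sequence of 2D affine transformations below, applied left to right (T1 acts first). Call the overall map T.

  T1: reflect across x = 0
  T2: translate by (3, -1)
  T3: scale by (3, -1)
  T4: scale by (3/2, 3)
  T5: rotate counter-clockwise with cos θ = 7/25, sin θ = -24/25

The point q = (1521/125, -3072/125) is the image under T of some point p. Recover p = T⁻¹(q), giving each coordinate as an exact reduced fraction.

p = (-3, -3/5)

T1 = [-1 0 0; 0 1 0; 0 0 1]
T2·T1 = [-1 0 3; 0 1 -1; 0 0 1]
T3·…·T1 = [-3 0 9; 0 -1 1; 0 0 1]
T4·…·T1 = [-9/2 0 27/2; 0 -3 3; 0 0 1]
T5·…·T1 = [-63/50 -72/25 333/50; 108/25 -21/25 -303/25; 0 0 1]
det M = 27/2; M⁻¹ = [-14/225 16/75 3; -8/25 -7/75 1; 0 0 1]
M⁻¹ · (1521/125, -3072/125)ᵀ = (-3, -3/5)ᵀ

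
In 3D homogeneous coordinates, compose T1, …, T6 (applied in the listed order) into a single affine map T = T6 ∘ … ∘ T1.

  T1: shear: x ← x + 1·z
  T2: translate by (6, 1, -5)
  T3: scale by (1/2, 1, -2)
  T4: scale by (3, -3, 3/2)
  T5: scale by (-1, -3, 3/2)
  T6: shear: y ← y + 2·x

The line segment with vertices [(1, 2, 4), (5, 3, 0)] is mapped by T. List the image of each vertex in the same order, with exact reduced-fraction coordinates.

T1 shear: x ← x + 1·z: (1, 2, 4) → (5, 2, 4); (5, 3, 0) → (5, 3, 0)
T2 translate by (6, 1, -5): (5, 2, 4) → (11, 3, -1); (5, 3, 0) → (11, 4, -5)
T3 scale by (1/2, 1, -2): (11, 3, -1) → (11/2, 3, 2); (11, 4, -5) → (11/2, 4, 10)
T4 scale by (3, -3, 3/2): (11/2, 3, 2) → (33/2, -9, 3); (11/2, 4, 10) → (33/2, -12, 15)
T5 scale by (-1, -3, 3/2): (33/2, -9, 3) → (-33/2, 27, 9/2); (33/2, -12, 15) → (-33/2, 36, 45/2)
T6 shear: y ← y + 2·x: (-33/2, 27, 9/2) → (-33/2, -6, 9/2); (-33/2, 36, 45/2) → (-33/2, 3, 45/2)

image vertices: (-33/2, -6, 9/2), (-33/2, 3, 45/2)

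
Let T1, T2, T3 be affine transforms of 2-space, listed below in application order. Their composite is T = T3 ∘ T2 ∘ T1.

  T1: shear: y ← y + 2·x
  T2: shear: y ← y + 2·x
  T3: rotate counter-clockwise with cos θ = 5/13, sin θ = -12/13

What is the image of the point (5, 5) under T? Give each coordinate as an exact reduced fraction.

T(p) = (25, 5)

T1 shear: y ← y + 2·x: (5, 5) → (5, 15)
T2 shear: y ← y + 2·x: (5, 15) → (5, 25)
T3 rotate counter-clockwise with cos θ = 5/13, sin θ = -12/13: (5, 25) → (25, 5)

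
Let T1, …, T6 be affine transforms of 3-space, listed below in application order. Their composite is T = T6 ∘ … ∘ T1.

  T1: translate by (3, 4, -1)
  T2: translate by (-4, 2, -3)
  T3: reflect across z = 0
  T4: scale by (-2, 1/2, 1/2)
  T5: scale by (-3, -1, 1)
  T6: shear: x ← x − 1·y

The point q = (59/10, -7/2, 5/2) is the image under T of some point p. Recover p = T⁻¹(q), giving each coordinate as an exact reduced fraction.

T1 = [1 0 0 3; 0 1 0 4; 0 0 1 -1; 0 0 0 1]
T2·T1 = [1 0 0 -1; 0 1 0 6; 0 0 1 -4; 0 0 0 1]
T3·…·T1 = [1 0 0 -1; 0 1 0 6; 0 0 -1 4; 0 0 0 1]
T4·…·T1 = [-2 0 0 2; 0 1/2 0 3; 0 0 -1/2 2; 0 0 0 1]
T5·…·T1 = [6 0 0 -6; 0 -1/2 0 -3; 0 0 -1/2 2; 0 0 0 1]
T6·…·T1 = [6 1/2 0 -3; 0 -1/2 0 -3; 0 0 -1/2 2; 0 0 0 1]
det M = 3/2; M⁻¹ = [1/6 1/6 0 1; 0 -2 0 -6; 0 0 -2 4; 0 0 0 1]
M⁻¹ · (59/10, -7/2, 5/2)ᵀ = (7/5, 1, -1)ᵀ

p = (7/5, 1, -1)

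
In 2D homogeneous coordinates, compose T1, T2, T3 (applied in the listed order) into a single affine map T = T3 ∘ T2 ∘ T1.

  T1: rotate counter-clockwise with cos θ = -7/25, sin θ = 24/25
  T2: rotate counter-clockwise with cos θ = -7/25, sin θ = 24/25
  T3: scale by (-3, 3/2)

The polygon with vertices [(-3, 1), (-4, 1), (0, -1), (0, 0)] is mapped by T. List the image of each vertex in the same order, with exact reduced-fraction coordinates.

T1 rotate counter-clockwise with cos θ = -7/25, sin θ = 24/25: (-3, 1) → (-3/25, -79/25); (-4, 1) → (4/25, -103/25); (0, -1) → (24/25, 7/25); (0, 0) → (0, 0)
T2 rotate counter-clockwise with cos θ = -7/25, sin θ = 24/25: (-3/25, -79/25) → (1917/625, 481/625); (4/25, -103/25) → (2444/625, 817/625); (24/25, 7/25) → (-336/625, 527/625); (0, 0) → (0, 0)
T3 scale by (-3, 3/2): (1917/625, 481/625) → (-5751/625, 1443/1250); (2444/625, 817/625) → (-7332/625, 2451/1250); (-336/625, 527/625) → (1008/625, 1581/1250); (0, 0) → (0, 0)

image vertices: (-5751/625, 1443/1250), (-7332/625, 2451/1250), (1008/625, 1581/1250), (0, 0)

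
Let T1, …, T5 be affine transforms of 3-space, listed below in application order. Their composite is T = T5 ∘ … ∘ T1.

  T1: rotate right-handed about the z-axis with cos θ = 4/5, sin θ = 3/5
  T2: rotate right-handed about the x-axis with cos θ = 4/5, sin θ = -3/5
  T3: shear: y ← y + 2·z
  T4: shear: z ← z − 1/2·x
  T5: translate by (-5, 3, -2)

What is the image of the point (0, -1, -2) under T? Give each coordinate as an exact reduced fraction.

T(p) = (-22/5, -27/25, -171/50)

T1 rotate right-handed about the z-axis with cos θ = 4/5, sin θ = 3/5: (0, -1, -2) → (3/5, -4/5, -2)
T2 rotate right-handed about the x-axis with cos θ = 4/5, sin θ = -3/5: (3/5, -4/5, -2) → (3/5, -46/25, -28/25)
T3 shear: y ← y + 2·z: (3/5, -46/25, -28/25) → (3/5, -102/25, -28/25)
T4 shear: z ← z − 1/2·x: (3/5, -102/25, -28/25) → (3/5, -102/25, -71/50)
T5 translate by (-5, 3, -2): (3/5, -102/25, -71/50) → (-22/5, -27/25, -171/50)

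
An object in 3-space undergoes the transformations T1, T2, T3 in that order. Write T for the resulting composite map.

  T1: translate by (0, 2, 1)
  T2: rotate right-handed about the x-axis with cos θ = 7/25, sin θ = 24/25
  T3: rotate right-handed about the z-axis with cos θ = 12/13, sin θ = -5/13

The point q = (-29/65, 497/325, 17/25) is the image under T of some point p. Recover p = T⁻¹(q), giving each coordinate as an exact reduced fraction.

p = (-1, -1, -2)

T1 = [1 0 0 0; 0 1 0 2; 0 0 1 1; 0 0 0 1]
T2·T1 = [1 0 0 0; 0 7/25 -24/25 -2/5; 0 24/25 7/25 11/5; 0 0 0 1]
T3·…·T1 = [12/13 7/65 -24/65 -2/13; -5/13 84/325 -288/325 -24/65; 0 24/25 7/25 11/5; 0 0 0 1]
det M = 1; M⁻¹ = [12/13 -5/13 0 0; 7/65 84/325 24/25 -2; -24/65 -288/325 7/25 -1; 0 0 0 1]
M⁻¹ · (-29/65, 497/325, 17/25)ᵀ = (-1, -1, -2)ᵀ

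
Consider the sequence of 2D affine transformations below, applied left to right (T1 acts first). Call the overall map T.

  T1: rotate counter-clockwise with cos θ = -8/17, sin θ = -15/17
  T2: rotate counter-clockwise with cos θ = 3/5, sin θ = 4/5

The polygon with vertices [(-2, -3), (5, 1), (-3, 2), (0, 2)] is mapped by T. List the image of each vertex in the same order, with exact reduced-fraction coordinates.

image vertices: (-303/85, 46/85), (257/85, -349/85), (46/85, 303/85), (154/85, 72/85)

T1 rotate counter-clockwise with cos θ = -8/17, sin θ = -15/17: (-2, -3) → (-29/17, 54/17); (5, 1) → (-25/17, -83/17); (-3, 2) → (54/17, 29/17); (0, 2) → (30/17, -16/17)
T2 rotate counter-clockwise with cos θ = 3/5, sin θ = 4/5: (-29/17, 54/17) → (-303/85, 46/85); (-25/17, -83/17) → (257/85, -349/85); (54/17, 29/17) → (46/85, 303/85); (30/17, -16/17) → (154/85, 72/85)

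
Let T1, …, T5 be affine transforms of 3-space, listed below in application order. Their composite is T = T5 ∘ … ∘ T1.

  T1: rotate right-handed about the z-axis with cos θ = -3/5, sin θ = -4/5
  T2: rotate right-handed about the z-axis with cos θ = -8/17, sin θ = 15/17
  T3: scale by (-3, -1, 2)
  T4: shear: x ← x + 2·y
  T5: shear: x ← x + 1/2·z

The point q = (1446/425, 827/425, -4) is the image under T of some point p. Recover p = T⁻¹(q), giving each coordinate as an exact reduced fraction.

T1 = [-3/5 4/5 0 0; -4/5 -3/5 0 0; 0 0 1 0; 0 0 0 1]
T2·T1 = [84/85 13/85 0 0; -13/85 84/85 0 0; 0 0 1 0; 0 0 0 1]
T3·…·T1 = [-252/85 -39/85 0 0; 13/85 -84/85 0 0; 0 0 2 0; 0 0 0 1]
T4·…·T1 = [-226/85 -207/85 0 0; 13/85 -84/85 0 0; 0 0 2 0; 0 0 0 1]
T5·…·T1 = [-226/85 -207/85 1 0; 13/85 -84/85 0 0; 0 0 2 0; 0 0 0 1]
det M = 6; M⁻¹ = [-28/85 69/85 14/85 0; -13/255 -226/255 13/510 0; 0 0 1/2 0; 0 0 0 1]
M⁻¹ · (1446/425, 827/425, -4)ᵀ = (-1/5, -2, -2)ᵀ

p = (-1/5, -2, -2)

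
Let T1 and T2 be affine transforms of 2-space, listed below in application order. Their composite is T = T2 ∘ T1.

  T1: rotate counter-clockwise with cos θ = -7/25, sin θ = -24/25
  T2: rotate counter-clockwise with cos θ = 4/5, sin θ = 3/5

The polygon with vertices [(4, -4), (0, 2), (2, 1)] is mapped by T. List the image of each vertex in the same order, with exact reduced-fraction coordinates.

T1 rotate counter-clockwise with cos θ = -7/25, sin θ = -24/25: (4, -4) → (-124/25, -68/25); (0, 2) → (48/25, -14/25); (2, 1) → (2/5, -11/5)
T2 rotate counter-clockwise with cos θ = 4/5, sin θ = 3/5: (-124/25, -68/25) → (-292/125, -644/125); (48/25, -14/25) → (234/125, 88/125); (2/5, -11/5) → (41/25, -38/25)

image vertices: (-292/125, -644/125), (234/125, 88/125), (41/25, -38/25)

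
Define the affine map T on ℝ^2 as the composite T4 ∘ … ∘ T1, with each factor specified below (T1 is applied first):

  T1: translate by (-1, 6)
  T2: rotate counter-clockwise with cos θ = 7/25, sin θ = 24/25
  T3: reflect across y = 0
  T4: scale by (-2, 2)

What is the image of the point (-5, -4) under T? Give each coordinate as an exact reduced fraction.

T1 translate by (-1, 6): (-5, -4) → (-6, 2)
T2 rotate counter-clockwise with cos θ = 7/25, sin θ = 24/25: (-6, 2) → (-18/5, -26/5)
T3 reflect across y = 0: (-18/5, -26/5) → (-18/5, 26/5)
T4 scale by (-2, 2): (-18/5, 26/5) → (36/5, 52/5)

T(p) = (36/5, 52/5)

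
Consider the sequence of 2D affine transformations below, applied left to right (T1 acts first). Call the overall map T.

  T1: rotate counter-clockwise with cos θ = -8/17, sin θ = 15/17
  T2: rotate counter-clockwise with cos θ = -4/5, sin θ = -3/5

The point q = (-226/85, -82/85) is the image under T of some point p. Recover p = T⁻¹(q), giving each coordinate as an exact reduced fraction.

T1 = [-8/17 -15/17 0; 15/17 -8/17 0; 0 0 1]
T2·T1 = [77/85 36/85 0; -36/85 77/85 0; 0 0 1]
det M = 1; M⁻¹ = [77/85 -36/85 0; 36/85 77/85 0; 0 0 1]
M⁻¹ · (-226/85, -82/85)ᵀ = (-2, -2)ᵀ

p = (-2, -2)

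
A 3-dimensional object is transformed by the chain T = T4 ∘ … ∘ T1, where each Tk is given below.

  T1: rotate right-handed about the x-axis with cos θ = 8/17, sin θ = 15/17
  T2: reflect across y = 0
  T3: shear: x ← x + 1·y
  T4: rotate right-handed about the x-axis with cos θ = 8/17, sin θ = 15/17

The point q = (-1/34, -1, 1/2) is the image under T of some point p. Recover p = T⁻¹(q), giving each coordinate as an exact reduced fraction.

T1 = [1 0 0 0; 0 8/17 -15/17 0; 0 15/17 8/17 0; 0 0 0 1]
T2·T1 = [1 0 0 0; 0 -8/17 15/17 0; 0 15/17 8/17 0; 0 0 0 1]
T3·…·T1 = [1 -8/17 15/17 0; 0 -8/17 15/17 0; 0 15/17 8/17 0; 0 0 0 1]
T4·…·T1 = [1 -8/17 15/17 0; 0 -1 0 0; 0 0 1 0; 0 0 0 1]
det M = -1; M⁻¹ = [1 -8/17 -15/17 0; 0 -1 0 0; 0 0 1 0; 0 0 0 1]
M⁻¹ · (-1/34, -1, 1/2)ᵀ = (0, 1, 1/2)ᵀ

p = (0, 1, 1/2)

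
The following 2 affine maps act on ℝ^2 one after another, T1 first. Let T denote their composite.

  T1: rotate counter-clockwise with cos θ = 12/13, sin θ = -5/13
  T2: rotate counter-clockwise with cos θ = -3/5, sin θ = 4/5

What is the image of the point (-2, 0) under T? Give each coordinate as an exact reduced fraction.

T(p) = (32/65, -126/65)

T1 rotate counter-clockwise with cos θ = 12/13, sin θ = -5/13: (-2, 0) → (-24/13, 10/13)
T2 rotate counter-clockwise with cos θ = -3/5, sin θ = 4/5: (-24/13, 10/13) → (32/65, -126/65)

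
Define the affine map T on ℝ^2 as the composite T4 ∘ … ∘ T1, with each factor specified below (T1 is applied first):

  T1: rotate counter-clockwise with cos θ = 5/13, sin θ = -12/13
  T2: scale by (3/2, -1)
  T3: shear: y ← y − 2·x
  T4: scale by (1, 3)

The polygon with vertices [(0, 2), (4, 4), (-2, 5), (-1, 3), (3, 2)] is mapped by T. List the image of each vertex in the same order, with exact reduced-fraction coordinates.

T1 rotate counter-clockwise with cos θ = 5/13, sin θ = -12/13: (0, 2) → (24/13, 10/13); (4, 4) → (68/13, -28/13); (-2, 5) → (50/13, 49/13); (-1, 3) → (31/13, 27/13); (3, 2) → (3, -2)
T2 scale by (3/2, -1): (24/13, 10/13) → (36/13, -10/13); (68/13, -28/13) → (102/13, 28/13); (50/13, 49/13) → (75/13, -49/13); (31/13, 27/13) → (93/26, -27/13); (3, -2) → (9/2, 2)
T3 shear: y ← y − 2·x: (36/13, -10/13) → (36/13, -82/13); (102/13, 28/13) → (102/13, -176/13); (75/13, -49/13) → (75/13, -199/13); (93/26, -27/13) → (93/26, -120/13); (9/2, 2) → (9/2, -7)
T4 scale by (1, 3): (36/13, -82/13) → (36/13, -246/13); (102/13, -176/13) → (102/13, -528/13); (75/13, -199/13) → (75/13, -597/13); (93/26, -120/13) → (93/26, -360/13); (9/2, -7) → (9/2, -21)

image vertices: (36/13, -246/13), (102/13, -528/13), (75/13, -597/13), (93/26, -360/13), (9/2, -21)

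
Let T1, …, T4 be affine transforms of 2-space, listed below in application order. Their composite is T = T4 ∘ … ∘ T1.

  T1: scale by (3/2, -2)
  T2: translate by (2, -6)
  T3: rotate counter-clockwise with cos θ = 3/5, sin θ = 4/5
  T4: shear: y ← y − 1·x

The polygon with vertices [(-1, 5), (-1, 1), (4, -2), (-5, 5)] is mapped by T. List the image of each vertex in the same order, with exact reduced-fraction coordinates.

image vertices: (131/10, -223/10), (67/10, -111/10), (32/5, -6/5), (19/2, -47/2)

T1 scale by (3/2, -2): (-1, 5) → (-3/2, -10); (-1, 1) → (-3/2, -2); (4, -2) → (6, 4); (-5, 5) → (-15/2, -10)
T2 translate by (2, -6): (-3/2, -10) → (1/2, -16); (-3/2, -2) → (1/2, -8); (6, 4) → (8, -2); (-15/2, -10) → (-11/2, -16)
T3 rotate counter-clockwise with cos θ = 3/5, sin θ = 4/5: (1/2, -16) → (131/10, -46/5); (1/2, -8) → (67/10, -22/5); (8, -2) → (32/5, 26/5); (-11/2, -16) → (19/2, -14)
T4 shear: y ← y − 1·x: (131/10, -46/5) → (131/10, -223/10); (67/10, -22/5) → (67/10, -111/10); (32/5, 26/5) → (32/5, -6/5); (19/2, -14) → (19/2, -47/2)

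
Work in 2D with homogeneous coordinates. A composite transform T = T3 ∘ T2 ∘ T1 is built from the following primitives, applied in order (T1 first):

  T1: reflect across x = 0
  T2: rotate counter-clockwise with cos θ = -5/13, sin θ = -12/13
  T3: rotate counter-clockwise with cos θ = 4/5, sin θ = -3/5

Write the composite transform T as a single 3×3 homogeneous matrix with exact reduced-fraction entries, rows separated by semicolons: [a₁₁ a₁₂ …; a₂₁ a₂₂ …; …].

T = [56/65 33/65 0; 33/65 -56/65 0; 0 0 1]

T1 = [-1 0 0; 0 1 0; 0 0 1]
T2·T1 = [5/13 12/13 0; 12/13 -5/13 0; 0 0 1]
T3·…·T1 = [56/65 33/65 0; 33/65 -56/65 0; 0 0 1]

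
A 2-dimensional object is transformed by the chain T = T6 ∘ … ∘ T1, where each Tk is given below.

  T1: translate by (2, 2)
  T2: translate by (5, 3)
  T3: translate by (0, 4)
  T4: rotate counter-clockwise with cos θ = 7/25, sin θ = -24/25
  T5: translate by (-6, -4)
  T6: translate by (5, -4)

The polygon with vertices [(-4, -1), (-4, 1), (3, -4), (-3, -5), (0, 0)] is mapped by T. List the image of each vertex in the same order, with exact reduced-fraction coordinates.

image vertices: (188/25, -216/25), (236/25, -202/25), (33/5, -81/5), (99/25, -268/25), (48/5, -61/5)

T1 translate by (2, 2): (-4, -1) → (-2, 1); (-4, 1) → (-2, 3); (3, -4) → (5, -2); (-3, -5) → (-1, -3); (0, 0) → (2, 2)
T2 translate by (5, 3): (-2, 1) → (3, 4); (-2, 3) → (3, 6); (5, -2) → (10, 1); (-1, -3) → (4, 0); (2, 2) → (7, 5)
T3 translate by (0, 4): (3, 4) → (3, 8); (3, 6) → (3, 10); (10, 1) → (10, 5); (4, 0) → (4, 4); (7, 5) → (7, 9)
T4 rotate counter-clockwise with cos θ = 7/25, sin θ = -24/25: (3, 8) → (213/25, -16/25); (3, 10) → (261/25, -2/25); (10, 5) → (38/5, -41/5); (4, 4) → (124/25, -68/25); (7, 9) → (53/5, -21/5)
T5 translate by (-6, -4): (213/25, -16/25) → (63/25, -116/25); (261/25, -2/25) → (111/25, -102/25); (38/5, -41/5) → (8/5, -61/5); (124/25, -68/25) → (-26/25, -168/25); (53/5, -21/5) → (23/5, -41/5)
T6 translate by (5, -4): (63/25, -116/25) → (188/25, -216/25); (111/25, -102/25) → (236/25, -202/25); (8/5, -61/5) → (33/5, -81/5); (-26/25, -168/25) → (99/25, -268/25); (23/5, -41/5) → (48/5, -61/5)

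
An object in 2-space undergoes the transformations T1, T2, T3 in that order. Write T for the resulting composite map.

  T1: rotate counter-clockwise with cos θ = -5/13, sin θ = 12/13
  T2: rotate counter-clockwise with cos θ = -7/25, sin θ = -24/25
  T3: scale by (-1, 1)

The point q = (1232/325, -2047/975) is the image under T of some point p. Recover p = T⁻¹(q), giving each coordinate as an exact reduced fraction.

T1 = [-5/13 -12/13 0; 12/13 -5/13 0; 0 0 1]
T2·T1 = [323/325 -36/325 0; 36/325 323/325 0; 0 0 1]
T3·…·T1 = [-323/325 36/325 0; 36/325 323/325 0; 0 0 1]
det M = -1; M⁻¹ = [-323/325 36/325 0; 36/325 323/325 0; 0 0 1]
M⁻¹ · (1232/325, -2047/975)ᵀ = (-4, -5/3)ᵀ

p = (-4, -5/3)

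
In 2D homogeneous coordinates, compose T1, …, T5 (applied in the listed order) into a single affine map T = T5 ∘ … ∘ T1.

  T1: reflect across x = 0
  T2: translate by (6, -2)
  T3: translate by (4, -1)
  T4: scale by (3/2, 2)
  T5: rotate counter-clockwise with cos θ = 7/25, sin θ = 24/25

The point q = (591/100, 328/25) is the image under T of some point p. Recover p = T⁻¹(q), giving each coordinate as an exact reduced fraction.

p = (1/2, 2)

T1 = [-1 0 0; 0 1 0; 0 0 1]
T2·T1 = [-1 0 6; 0 1 -2; 0 0 1]
T3·…·T1 = [-1 0 10; 0 1 -3; 0 0 1]
T4·…·T1 = [-3/2 0 15; 0 2 -6; 0 0 1]
T5·…·T1 = [-21/50 -48/25 249/25; -36/25 14/25 318/25; 0 0 1]
det M = -3; M⁻¹ = [-14/75 -16/25 10; -12/25 7/50 3; 0 0 1]
M⁻¹ · (591/100, 328/25)ᵀ = (1/2, 2)ᵀ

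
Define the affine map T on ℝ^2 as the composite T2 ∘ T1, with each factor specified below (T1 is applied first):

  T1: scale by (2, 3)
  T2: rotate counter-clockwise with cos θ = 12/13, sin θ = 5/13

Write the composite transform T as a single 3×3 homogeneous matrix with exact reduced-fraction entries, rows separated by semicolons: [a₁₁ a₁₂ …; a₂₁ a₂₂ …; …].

T1 = [2 0 0; 0 3 0; 0 0 1]
T2·T1 = [24/13 -15/13 0; 10/13 36/13 0; 0 0 1]

T = [24/13 -15/13 0; 10/13 36/13 0; 0 0 1]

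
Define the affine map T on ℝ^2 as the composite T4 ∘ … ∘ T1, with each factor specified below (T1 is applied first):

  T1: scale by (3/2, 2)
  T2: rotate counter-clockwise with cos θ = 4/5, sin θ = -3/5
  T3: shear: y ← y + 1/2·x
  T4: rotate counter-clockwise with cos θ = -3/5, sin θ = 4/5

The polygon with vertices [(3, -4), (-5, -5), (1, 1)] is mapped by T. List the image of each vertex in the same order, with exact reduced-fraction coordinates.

image vertices: (212/25, 243/50), (74/5, -39/10), (-74/25, 39/50)

T1 scale by (3/2, 2): (3, -4) → (9/2, -8); (-5, -5) → (-15/2, -10); (1, 1) → (3/2, 2)
T2 rotate counter-clockwise with cos θ = 4/5, sin θ = -3/5: (9/2, -8) → (-6/5, -91/10); (-15/2, -10) → (-12, -7/2); (3/2, 2) → (12/5, 7/10)
T3 shear: y ← y + 1/2·x: (-6/5, -91/10) → (-6/5, -97/10); (-12, -7/2) → (-12, -19/2); (12/5, 7/10) → (12/5, 19/10)
T4 rotate counter-clockwise with cos θ = -3/5, sin θ = 4/5: (-6/5, -97/10) → (212/25, 243/50); (-12, -19/2) → (74/5, -39/10); (12/5, 19/10) → (-74/25, 39/50)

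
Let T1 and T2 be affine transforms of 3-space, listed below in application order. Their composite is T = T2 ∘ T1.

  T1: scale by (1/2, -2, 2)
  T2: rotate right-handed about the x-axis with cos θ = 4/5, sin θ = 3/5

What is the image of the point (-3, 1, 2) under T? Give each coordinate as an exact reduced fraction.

T(p) = (-3/2, -4, 2)

T1 scale by (1/2, -2, 2): (-3, 1, 2) → (-3/2, -2, 4)
T2 rotate right-handed about the x-axis with cos θ = 4/5, sin θ = 3/5: (-3/2, -2, 4) → (-3/2, -4, 2)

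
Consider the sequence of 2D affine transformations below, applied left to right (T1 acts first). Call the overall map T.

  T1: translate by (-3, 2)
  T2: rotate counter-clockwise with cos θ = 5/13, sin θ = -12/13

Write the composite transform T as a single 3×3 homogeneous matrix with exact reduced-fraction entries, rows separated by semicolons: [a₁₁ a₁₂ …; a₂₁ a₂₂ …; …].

T = [5/13 12/13 9/13; -12/13 5/13 46/13; 0 0 1]

T1 = [1 0 -3; 0 1 2; 0 0 1]
T2·T1 = [5/13 12/13 9/13; -12/13 5/13 46/13; 0 0 1]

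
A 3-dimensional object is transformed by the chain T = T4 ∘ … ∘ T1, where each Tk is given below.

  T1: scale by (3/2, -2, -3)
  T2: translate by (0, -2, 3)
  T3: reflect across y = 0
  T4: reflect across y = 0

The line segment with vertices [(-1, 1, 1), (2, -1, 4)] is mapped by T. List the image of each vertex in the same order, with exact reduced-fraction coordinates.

image vertices: (-3/2, -4, 0), (3, 0, -9)

T1 scale by (3/2, -2, -3): (-1, 1, 1) → (-3/2, -2, -3); (2, -1, 4) → (3, 2, -12)
T2 translate by (0, -2, 3): (-3/2, -2, -3) → (-3/2, -4, 0); (3, 2, -12) → (3, 0, -9)
T3 reflect across y = 0: (-3/2, -4, 0) → (-3/2, 4, 0); (3, 0, -9) → (3, 0, -9)
T4 reflect across y = 0: (-3/2, 4, 0) → (-3/2, -4, 0); (3, 0, -9) → (3, 0, -9)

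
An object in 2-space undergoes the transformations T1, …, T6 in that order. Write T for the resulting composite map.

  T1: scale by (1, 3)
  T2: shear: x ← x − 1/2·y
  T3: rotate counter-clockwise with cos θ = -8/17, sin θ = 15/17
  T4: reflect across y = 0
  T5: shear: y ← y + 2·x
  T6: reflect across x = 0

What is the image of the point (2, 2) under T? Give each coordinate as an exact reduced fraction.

T1 scale by (1, 3): (2, 2) → (2, 6)
T2 shear: x ← x − 1/2·y: (2, 6) → (-1, 6)
T3 rotate counter-clockwise with cos θ = -8/17, sin θ = 15/17: (-1, 6) → (-82/17, -63/17)
T4 reflect across y = 0: (-82/17, -63/17) → (-82/17, 63/17)
T5 shear: y ← y + 2·x: (-82/17, 63/17) → (-82/17, -101/17)
T6 reflect across x = 0: (-82/17, -101/17) → (82/17, -101/17)

T(p) = (82/17, -101/17)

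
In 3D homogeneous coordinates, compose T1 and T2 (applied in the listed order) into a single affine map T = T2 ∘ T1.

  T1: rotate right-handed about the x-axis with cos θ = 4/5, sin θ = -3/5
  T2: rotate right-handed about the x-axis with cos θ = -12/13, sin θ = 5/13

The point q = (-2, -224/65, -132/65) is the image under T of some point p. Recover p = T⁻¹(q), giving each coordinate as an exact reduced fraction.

T1 = [1 0 0 0; 0 4/5 3/5 0; 0 -3/5 4/5 0; 0 0 0 1]
T2·T1 = [1 0 0 0; 0 -33/65 -56/65 0; 0 56/65 -33/65 0; 0 0 0 1]
det M = 1; M⁻¹ = [1 0 0 0; 0 -33/65 56/65 0; 0 -56/65 -33/65 0; 0 0 0 1]
M⁻¹ · (-2, -224/65, -132/65)ᵀ = (-2, 0, 4)ᵀ

p = (-2, 0, 4)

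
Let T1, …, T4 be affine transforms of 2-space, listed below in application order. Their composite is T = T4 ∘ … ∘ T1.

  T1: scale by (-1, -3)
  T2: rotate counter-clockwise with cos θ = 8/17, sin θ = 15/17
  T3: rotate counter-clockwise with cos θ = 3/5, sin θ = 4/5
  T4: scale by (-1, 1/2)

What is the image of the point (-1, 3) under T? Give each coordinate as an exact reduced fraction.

T(p) = (-657/85, 401/170)

T1 scale by (-1, -3): (-1, 3) → (1, -9)
T2 rotate counter-clockwise with cos θ = 8/17, sin θ = 15/17: (1, -9) → (143/17, -57/17)
T3 rotate counter-clockwise with cos θ = 3/5, sin θ = 4/5: (143/17, -57/17) → (657/85, 401/85)
T4 scale by (-1, 1/2): (657/85, 401/85) → (-657/85, 401/170)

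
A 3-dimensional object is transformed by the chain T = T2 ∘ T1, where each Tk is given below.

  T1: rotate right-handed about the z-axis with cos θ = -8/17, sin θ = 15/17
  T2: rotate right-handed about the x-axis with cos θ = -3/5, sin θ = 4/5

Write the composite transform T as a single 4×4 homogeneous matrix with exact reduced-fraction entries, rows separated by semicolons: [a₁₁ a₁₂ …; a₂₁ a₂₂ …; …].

T = [-8/17 -15/17 0 0; -9/17 24/85 -4/5 0; 12/17 -32/85 -3/5 0; 0 0 0 1]

T1 = [-8/17 -15/17 0 0; 15/17 -8/17 0 0; 0 0 1 0; 0 0 0 1]
T2·T1 = [-8/17 -15/17 0 0; -9/17 24/85 -4/5 0; 12/17 -32/85 -3/5 0; 0 0 0 1]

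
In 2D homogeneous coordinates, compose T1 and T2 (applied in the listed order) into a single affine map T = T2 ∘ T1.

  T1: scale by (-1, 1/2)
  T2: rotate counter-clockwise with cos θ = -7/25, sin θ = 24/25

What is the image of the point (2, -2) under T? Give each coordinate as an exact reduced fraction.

T1 scale by (-1, 1/2): (2, -2) → (-2, -1)
T2 rotate counter-clockwise with cos θ = -7/25, sin θ = 24/25: (-2, -1) → (38/25, -41/25)

T(p) = (38/25, -41/25)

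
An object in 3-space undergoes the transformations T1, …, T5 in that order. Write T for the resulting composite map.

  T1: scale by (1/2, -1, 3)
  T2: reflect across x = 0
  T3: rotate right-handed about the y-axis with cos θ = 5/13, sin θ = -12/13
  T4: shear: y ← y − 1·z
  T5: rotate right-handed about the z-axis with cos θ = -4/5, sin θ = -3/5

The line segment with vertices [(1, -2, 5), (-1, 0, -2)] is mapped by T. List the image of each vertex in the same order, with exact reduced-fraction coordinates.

T1 scale by (1/2, -1, 3): (1, -2, 5) → (1/2, 2, 15); (-1, 0, -2) → (-1/2, 0, -6)
T2 reflect across x = 0: (1/2, 2, 15) → (-1/2, 2, 15); (-1/2, 0, -6) → (1/2, 0, -6)
T3 rotate right-handed about the y-axis with cos θ = 5/13, sin θ = -12/13: (-1/2, 2, 15) → (-365/26, 2, 69/13); (1/2, 0, -6) → (149/26, 0, -24/13)
T4 shear: y ← y − 1·z: (-365/26, 2, 69/13) → (-365/26, -43/13, 69/13); (149/26, 0, -24/13) → (149/26, 24/13, -24/13)
T5 rotate right-handed about the z-axis with cos θ = -4/5, sin θ = -3/5: (-365/26, -43/13, 69/13) → (601/65, 1439/130, 69/13); (149/26, 24/13, -24/13) → (-226/65, -639/130, -24/13)

image vertices: (601/65, 1439/130, 69/13), (-226/65, -639/130, -24/13)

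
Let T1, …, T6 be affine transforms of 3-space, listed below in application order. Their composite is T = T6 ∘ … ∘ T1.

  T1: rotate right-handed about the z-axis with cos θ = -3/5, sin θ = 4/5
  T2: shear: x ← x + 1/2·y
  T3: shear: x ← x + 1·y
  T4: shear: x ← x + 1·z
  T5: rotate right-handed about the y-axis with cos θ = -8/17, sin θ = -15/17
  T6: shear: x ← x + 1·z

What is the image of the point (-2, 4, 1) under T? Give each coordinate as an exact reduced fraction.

T(p) = (-72/17, -4, -113/17)

T1 rotate right-handed about the z-axis with cos θ = -3/5, sin θ = 4/5: (-2, 4, 1) → (-2, -4, 1)
T2 shear: x ← x + 1/2·y: (-2, -4, 1) → (-4, -4, 1)
T3 shear: x ← x + 1·y: (-4, -4, 1) → (-8, -4, 1)
T4 shear: x ← x + 1·z: (-8, -4, 1) → (-7, -4, 1)
T5 rotate right-handed about the y-axis with cos θ = -8/17, sin θ = -15/17: (-7, -4, 1) → (41/17, -4, -113/17)
T6 shear: x ← x + 1·z: (41/17, -4, -113/17) → (-72/17, -4, -113/17)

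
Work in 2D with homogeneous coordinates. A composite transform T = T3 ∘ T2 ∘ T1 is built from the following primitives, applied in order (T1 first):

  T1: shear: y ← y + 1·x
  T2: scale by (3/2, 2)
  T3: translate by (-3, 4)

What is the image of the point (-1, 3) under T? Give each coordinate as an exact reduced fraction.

T(p) = (-9/2, 8)

T1 shear: y ← y + 1·x: (-1, 3) → (-1, 2)
T2 scale by (3/2, 2): (-1, 2) → (-3/2, 4)
T3 translate by (-3, 4): (-3/2, 4) → (-9/2, 8)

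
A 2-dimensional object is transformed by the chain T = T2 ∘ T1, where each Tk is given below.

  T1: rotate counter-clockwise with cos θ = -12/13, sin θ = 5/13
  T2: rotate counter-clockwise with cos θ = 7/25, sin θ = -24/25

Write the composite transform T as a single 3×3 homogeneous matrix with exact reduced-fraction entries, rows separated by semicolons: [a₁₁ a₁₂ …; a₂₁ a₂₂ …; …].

T1 = [-12/13 -5/13 0; 5/13 -12/13 0; 0 0 1]
T2·T1 = [36/325 -323/325 0; 323/325 36/325 0; 0 0 1]

T = [36/325 -323/325 0; 323/325 36/325 0; 0 0 1]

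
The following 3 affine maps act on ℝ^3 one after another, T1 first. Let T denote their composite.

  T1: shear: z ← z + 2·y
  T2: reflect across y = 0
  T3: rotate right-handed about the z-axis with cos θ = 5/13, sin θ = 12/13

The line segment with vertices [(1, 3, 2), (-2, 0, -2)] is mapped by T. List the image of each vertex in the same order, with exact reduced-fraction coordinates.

image vertices: (41/13, -3/13, 8), (-10/13, -24/13, -2)

T1 shear: z ← z + 2·y: (1, 3, 2) → (1, 3, 8); (-2, 0, -2) → (-2, 0, -2)
T2 reflect across y = 0: (1, 3, 8) → (1, -3, 8); (-2, 0, -2) → (-2, 0, -2)
T3 rotate right-handed about the z-axis with cos θ = 5/13, sin θ = 12/13: (1, -3, 8) → (41/13, -3/13, 8); (-2, 0, -2) → (-10/13, -24/13, -2)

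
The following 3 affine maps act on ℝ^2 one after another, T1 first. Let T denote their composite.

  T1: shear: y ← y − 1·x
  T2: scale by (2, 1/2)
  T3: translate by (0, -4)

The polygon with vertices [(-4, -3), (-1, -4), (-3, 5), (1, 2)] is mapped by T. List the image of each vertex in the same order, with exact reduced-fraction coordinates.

image vertices: (-8, -7/2), (-2, -11/2), (-6, 0), (2, -7/2)

T1 shear: y ← y − 1·x: (-4, -3) → (-4, 1); (-1, -4) → (-1, -3); (-3, 5) → (-3, 8); (1, 2) → (1, 1)
T2 scale by (2, 1/2): (-4, 1) → (-8, 1/2); (-1, -3) → (-2, -3/2); (-3, 8) → (-6, 4); (1, 1) → (2, 1/2)
T3 translate by (0, -4): (-8, 1/2) → (-8, -7/2); (-2, -3/2) → (-2, -11/2); (-6, 4) → (-6, 0); (2, 1/2) → (2, -7/2)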